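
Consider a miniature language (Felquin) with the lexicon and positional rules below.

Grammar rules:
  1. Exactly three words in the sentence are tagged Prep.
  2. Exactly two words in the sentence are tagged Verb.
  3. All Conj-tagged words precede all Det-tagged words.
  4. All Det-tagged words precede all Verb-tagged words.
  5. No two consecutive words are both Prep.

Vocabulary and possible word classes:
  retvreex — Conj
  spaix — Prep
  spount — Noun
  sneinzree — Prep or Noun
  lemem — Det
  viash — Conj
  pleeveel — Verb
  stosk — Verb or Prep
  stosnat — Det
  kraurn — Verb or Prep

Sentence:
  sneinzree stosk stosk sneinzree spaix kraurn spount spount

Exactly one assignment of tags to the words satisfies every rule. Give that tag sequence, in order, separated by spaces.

Candidates per position — 1:sneinzree {Prep,Noun}; 2:stosk {Verb,Prep}; 3:stosk {Verb,Prep}; 4:sneinzree {Prep,Noun}; 5:spaix {Prep}; 6:kraurn {Verb,Prep}; 7:spount {Noun}; 8:spount {Noun}.
At position 4, choosing Prep makes rule 5 impossible to satisfy; hence Noun.
At position 6, choosing Prep makes rule 5 impossible to satisfy; hence Verb.
The remaining ambiguous positions (1, 2, 3) are resolved jointly — only one combination satisfies every rule.
The unique satisfying tagging is: Prep Verb Prep Noun Prep Verb Noun Noun.
Checking: rule 1 satisfied; rule 2 satisfied; rule 3 satisfied; rule 4 satisfied; rule 5 satisfied.

Prep Verb Prep Noun Prep Verb Noun Noun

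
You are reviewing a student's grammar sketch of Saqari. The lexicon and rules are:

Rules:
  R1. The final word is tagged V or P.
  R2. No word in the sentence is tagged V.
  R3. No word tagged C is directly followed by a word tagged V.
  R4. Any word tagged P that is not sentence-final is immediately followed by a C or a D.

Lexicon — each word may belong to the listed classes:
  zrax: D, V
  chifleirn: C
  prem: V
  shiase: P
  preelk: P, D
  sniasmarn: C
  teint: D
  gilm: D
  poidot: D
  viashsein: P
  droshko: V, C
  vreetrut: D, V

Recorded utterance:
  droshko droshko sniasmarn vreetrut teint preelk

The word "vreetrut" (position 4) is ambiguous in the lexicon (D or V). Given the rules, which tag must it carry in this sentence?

Candidates per position — 1:droshko {V,C}; 2:droshko {V,C}; 3:sniasmarn {C}; 4:vreetrut {D,V}; 5:teint {D}; 6:preelk {P,D}.
If word 1 were V, no tagging could satisfy rule 2; so word 1 is C.
If word 2 were V, no tagging could satisfy rule 2; so word 2 is C.
If word 4 were V, no tagging could satisfy rule 2; so word 4 is D.
If word 6 were D, no tagging could satisfy rule 1; so word 6 is P.
So the tagging must be: C C C D D P.
Verifying each rule — rule 1 holds; rule 2 holds; rule 3 holds; rule 4 holds.

D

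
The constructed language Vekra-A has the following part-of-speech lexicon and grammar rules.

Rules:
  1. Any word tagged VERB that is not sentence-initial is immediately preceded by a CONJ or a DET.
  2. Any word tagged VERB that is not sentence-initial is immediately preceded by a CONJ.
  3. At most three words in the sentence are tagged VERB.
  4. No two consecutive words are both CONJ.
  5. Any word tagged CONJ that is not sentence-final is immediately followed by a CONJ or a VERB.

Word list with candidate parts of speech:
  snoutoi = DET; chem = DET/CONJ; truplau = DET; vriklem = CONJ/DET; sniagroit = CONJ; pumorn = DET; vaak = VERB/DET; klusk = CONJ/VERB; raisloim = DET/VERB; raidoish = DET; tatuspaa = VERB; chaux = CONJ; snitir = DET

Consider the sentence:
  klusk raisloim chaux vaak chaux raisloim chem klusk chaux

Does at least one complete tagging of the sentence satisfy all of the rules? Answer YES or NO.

Candidates per position — 1:klusk {CONJ,VERB}; 2:raisloim {DET,VERB}; 3:chaux {CONJ}; 4:vaak {VERB,DET}; 5:chaux {CONJ}; 6:raisloim {DET,VERB}; 7:chem {DET,CONJ}; 8:klusk {CONJ,VERB}; 9:chaux {CONJ}.
Every candidate sequence violates at least one rule; no consistent tagging exists.

NO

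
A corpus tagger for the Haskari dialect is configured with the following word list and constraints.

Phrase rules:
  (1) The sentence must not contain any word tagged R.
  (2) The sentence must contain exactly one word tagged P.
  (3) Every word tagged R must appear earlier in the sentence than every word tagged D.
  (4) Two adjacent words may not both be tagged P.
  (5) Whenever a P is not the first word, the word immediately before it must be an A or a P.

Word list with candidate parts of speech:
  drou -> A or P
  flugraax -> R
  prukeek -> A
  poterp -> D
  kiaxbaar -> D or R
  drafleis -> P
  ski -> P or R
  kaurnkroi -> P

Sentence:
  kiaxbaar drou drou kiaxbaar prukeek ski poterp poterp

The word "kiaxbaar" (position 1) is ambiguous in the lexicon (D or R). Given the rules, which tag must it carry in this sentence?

Candidates per position — 1:kiaxbaar {D,R}; 2:drou {A,P}; 3:drou {A,P}; 4:kiaxbaar {D,R}; 5:prukeek {A}; 6:ski {P,R}; 7:poterp {D}; 8:poterp {D}.
If word 1 were R, no tagging could satisfy rule 1; so word 1 is D.
If word 2 were P, no tagging could satisfy rule 5; so word 2 is A.
If word 4 were R, no tagging could satisfy rule 1; so word 4 is D.
If word 6 were R, no tagging could satisfy rule 1; so word 6 is P.
If word 3 were P, no tagging could satisfy rule 2; so word 3 is A.
That leaves exactly one tagging: D A A D A P D D.
Checking: rule 1 satisfied; rule 2 satisfied; rule 3 satisfied; rule 4 satisfied; rule 5 satisfied.

D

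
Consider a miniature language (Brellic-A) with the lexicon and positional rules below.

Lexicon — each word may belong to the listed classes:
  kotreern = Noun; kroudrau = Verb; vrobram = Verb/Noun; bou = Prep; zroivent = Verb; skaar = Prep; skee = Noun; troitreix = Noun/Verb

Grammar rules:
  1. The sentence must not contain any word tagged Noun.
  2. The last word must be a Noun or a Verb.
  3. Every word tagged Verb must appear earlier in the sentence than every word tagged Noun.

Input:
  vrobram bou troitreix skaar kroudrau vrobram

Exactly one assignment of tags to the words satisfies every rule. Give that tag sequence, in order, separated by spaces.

Verb Prep Verb Prep Verb Verb

Candidates per position — 1:vrobram {Verb,Noun}; 2:bou {Prep}; 3:troitreix {Noun,Verb}; 4:skaar {Prep}; 5:kroudrau {Verb}; 6:vrobram {Verb,Noun}.
Position 1: Noun is ruled out by rule 1; that leaves Verb.
Position 3: Noun is ruled out by rule 1; that leaves Verb.
Position 6: Noun is ruled out by rule 1; that leaves Verb.
The unique satisfying tagging is: Verb Prep Verb Prep Verb Verb.
Checking: rule 1 ✓; rule 2 ✓; rule 3 ✓.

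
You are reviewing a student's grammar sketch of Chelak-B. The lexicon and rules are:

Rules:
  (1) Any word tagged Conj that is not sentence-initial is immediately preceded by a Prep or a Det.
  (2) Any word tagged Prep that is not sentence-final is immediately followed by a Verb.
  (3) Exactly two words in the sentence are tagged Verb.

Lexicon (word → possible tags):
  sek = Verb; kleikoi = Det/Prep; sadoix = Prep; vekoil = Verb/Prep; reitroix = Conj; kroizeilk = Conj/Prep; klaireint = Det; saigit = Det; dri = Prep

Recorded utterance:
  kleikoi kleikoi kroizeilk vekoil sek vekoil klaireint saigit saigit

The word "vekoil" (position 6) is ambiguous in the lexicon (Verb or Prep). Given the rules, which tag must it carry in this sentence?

Verb

Candidates per position — 1:kleikoi {Det,Prep}; 2:kleikoi {Det,Prep}; 3:kroizeilk {Conj,Prep}; 4:vekoil {Verb,Prep}; 5:sek {Verb}; 6:vekoil {Verb,Prep}; 7:klaireint {Det}; 8:saigit {Det}; 9:saigit {Det}.
Position 1: Prep is ruled out by rule 2; that leaves Det.
Position 2: Prep is ruled out by rule 2; that leaves Det.
Position 6: Prep is ruled out by rule 2; that leaves Verb.
Position 4: Verb is ruled out by rule 3; that leaves Prep.
Position 3: Prep is ruled out by rule 2; that leaves Conj.
The unique satisfying tagging is: Det Det Conj Prep Verb Verb Det Det Det.
Checking: rule 1 ok; rule 2 ok; rule 3 ok.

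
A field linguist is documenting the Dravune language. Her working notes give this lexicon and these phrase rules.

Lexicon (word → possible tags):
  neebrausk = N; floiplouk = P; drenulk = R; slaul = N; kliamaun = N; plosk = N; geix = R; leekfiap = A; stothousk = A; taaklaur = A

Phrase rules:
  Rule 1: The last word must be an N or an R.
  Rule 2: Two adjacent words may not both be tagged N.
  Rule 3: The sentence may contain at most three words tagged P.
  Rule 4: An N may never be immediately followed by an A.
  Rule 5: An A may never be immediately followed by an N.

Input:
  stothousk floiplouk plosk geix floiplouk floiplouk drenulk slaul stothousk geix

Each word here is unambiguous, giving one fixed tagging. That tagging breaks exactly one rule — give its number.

Fixed tagging: A P N R P P R N A R.
Applying the rules: R1 holds, R2 holds, R3 holds, R4 violated, R5 holds.
Only rule 4 fails.

4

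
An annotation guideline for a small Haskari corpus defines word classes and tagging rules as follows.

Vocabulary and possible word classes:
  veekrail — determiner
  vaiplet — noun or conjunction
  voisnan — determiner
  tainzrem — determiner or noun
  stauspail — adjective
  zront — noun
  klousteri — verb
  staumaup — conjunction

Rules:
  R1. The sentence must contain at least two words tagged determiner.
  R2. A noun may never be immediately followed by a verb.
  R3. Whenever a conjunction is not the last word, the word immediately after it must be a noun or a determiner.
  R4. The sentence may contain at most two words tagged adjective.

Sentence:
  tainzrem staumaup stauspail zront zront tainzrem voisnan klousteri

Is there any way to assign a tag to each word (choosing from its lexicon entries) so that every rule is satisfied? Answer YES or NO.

NO

Candidates per position — 1:tainzrem {determiner,noun}; 2:staumaup {conjunction}; 3:stauspail {adjective}; 4:zront {noun}; 5:zront {noun}; 6:tainzrem {determiner,noun}; 7:voisnan {determiner}; 8:klousteri {verb}.
Rule 3 cannot be satisfied by any choice of tags from the lexicon.
So there is no consistent tagging.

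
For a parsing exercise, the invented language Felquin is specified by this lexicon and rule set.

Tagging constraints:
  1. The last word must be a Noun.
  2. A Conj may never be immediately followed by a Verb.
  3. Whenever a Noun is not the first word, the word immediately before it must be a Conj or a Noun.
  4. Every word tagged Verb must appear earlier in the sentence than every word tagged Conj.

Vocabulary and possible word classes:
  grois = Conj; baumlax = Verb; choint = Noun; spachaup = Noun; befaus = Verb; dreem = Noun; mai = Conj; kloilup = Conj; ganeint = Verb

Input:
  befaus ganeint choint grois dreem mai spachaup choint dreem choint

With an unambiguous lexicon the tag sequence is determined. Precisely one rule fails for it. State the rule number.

Fixed tagging: Verb Verb Noun Conj Noun Conj Noun Noun Noun Noun.
Applying the rules: R1 ✓, R2 ✓, R3 ✗, R4 ✓.
Only rule 3 fails.

3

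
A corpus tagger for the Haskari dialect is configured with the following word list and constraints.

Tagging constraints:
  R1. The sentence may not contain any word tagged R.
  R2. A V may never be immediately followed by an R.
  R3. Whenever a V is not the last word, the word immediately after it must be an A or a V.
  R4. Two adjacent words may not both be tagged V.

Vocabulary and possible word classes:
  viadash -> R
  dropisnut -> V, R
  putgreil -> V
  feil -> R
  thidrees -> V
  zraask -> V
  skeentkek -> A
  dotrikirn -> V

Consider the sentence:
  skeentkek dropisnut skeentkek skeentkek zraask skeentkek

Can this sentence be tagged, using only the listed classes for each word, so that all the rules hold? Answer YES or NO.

YES

Candidates per position — 1:skeentkek {A}; 2:dropisnut {V,R}; 3:skeentkek {A}; 4:skeentkek {A}; 5:zraask {V}; 6:skeentkek {A}.
One satisfying assignment: A V A A V A.
Check: rule 1 ✓; rule 2 ✓; rule 3 ✓; rule 4 ✓.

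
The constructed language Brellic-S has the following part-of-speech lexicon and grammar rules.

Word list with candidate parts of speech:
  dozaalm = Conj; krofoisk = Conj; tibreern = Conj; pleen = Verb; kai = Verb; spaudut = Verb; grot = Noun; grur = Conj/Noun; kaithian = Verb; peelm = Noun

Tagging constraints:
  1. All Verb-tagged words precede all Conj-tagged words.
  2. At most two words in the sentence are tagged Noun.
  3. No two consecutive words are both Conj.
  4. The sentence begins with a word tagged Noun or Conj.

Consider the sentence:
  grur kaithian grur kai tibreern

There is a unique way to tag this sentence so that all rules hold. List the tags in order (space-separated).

Candidates per position — 1:grur {Conj,Noun}; 2:kaithian {Verb}; 3:grur {Conj,Noun}; 4:kai {Verb}; 5:tibreern {Conj}.
If word 1 were Conj, no tagging could satisfy rule 1; so word 1 is Noun.
If word 3 were Conj, no tagging could satisfy rule 1; so word 3 is Noun.
The only consistent sequence is: Noun Verb Noun Verb Conj.
Verifying each rule — rule 1 ok; rule 2 ok; rule 3 ok; rule 4 ok.

Noun Verb Noun Verb Conj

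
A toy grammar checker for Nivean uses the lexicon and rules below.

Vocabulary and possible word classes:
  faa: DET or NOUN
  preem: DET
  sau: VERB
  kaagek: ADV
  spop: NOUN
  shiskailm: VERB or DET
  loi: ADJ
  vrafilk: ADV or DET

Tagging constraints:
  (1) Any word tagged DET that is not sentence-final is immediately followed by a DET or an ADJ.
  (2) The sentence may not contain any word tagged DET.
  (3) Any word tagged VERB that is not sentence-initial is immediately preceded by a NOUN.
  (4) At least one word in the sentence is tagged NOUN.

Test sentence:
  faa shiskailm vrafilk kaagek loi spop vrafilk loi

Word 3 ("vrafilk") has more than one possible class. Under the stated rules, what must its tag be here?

ADV

Candidates per position — 1:faa {DET,NOUN}; 2:shiskailm {VERB,DET}; 3:vrafilk {ADV,DET}; 4:kaagek {ADV}; 5:loi {ADJ}; 6:spop {NOUN}; 7:vrafilk {ADV,DET}; 8:loi {ADJ}.
At position 1, choosing DET makes rule 1 impossible to satisfy; hence NOUN.
At position 2, choosing DET makes rule 1 impossible to satisfy; hence VERB.
At position 3, choosing DET makes rule 1 impossible to satisfy; hence ADV.
At position 7, choosing DET makes rule 2 impossible to satisfy; hence ADV.
So the tagging must be: NOUN VERB ADV ADV ADJ NOUN ADV ADJ.
Checking: rule 1 holds; rule 2 holds; rule 3 holds; rule 4 holds.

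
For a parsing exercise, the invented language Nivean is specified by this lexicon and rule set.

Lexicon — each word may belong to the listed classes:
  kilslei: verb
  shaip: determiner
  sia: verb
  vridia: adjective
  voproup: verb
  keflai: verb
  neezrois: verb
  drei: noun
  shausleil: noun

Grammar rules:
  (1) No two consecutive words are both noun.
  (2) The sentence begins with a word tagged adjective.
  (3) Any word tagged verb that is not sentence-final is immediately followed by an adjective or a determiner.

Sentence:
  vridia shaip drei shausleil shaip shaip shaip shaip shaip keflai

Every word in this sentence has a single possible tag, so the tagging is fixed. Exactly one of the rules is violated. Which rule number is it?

1

Fixed tagging: adjective determiner noun noun determiner determiner determiner determiner determiner verb.
Applying the rules: R1 fail, R2 pass, R3 pass.
Only rule 1 fails.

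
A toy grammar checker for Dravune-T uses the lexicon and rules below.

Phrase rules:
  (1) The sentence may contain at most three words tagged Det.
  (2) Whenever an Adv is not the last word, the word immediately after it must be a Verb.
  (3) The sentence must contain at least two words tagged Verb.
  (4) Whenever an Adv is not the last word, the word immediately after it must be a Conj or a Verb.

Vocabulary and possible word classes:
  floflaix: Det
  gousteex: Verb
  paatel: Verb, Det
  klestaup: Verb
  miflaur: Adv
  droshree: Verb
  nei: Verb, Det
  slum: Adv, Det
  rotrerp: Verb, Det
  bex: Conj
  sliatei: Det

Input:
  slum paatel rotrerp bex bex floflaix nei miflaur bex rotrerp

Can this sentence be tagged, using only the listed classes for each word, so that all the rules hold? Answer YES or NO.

Candidates per position — 1:slum {Adv,Det}; 2:paatel {Verb,Det}; 3:rotrerp {Verb,Det}; 4:bex {Conj}; 5:bex {Conj}; 6:floflaix {Det}; 7:nei {Verb,Det}; 8:miflaur {Adv}; 9:bex {Conj}; 10:rotrerp {Verb,Det}.
Rule 2 cannot be satisfied by any choice of tags from the lexicon.
So there is no consistent tagging.

NO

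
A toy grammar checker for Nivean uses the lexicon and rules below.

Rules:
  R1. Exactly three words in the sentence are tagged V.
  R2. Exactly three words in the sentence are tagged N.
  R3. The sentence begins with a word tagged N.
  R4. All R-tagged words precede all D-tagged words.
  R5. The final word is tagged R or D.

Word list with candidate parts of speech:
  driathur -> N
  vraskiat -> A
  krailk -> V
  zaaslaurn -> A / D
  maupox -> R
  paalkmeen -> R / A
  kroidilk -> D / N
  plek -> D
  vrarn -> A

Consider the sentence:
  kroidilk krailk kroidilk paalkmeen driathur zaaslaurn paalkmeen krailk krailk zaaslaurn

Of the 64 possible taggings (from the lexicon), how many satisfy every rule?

Candidates per position — 1:kroidilk {D,N}; 2:krailk {V}; 3:kroidilk {D,N}; 4:paalkmeen {R,A}; 5:driathur {N}; 6:zaaslaurn {A,D}; 7:paalkmeen {R,A}; 8:krailk {V}; 9:krailk {V}; 10:zaaslaurn {A,D}.
There are 64 candidate sequences in total.
Checking each against the rules leaves 6 sequences.
Count = 6.

6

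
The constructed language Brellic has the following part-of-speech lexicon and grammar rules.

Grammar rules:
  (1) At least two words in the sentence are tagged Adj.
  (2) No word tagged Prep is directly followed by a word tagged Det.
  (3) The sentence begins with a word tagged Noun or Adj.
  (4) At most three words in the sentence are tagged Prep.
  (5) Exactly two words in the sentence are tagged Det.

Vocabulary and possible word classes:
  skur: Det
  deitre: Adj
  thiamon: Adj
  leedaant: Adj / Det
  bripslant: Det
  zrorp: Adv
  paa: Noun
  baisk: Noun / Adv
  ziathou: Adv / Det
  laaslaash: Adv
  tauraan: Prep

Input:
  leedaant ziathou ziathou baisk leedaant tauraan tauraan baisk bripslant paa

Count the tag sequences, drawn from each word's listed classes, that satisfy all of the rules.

8

Candidates per position — 1:leedaant {Adj,Det}; 2:ziathou {Adv,Det}; 3:ziathou {Adv,Det}; 4:baisk {Noun,Adv}; 5:leedaant {Adj,Det}; 6:tauraan {Prep}; 7:tauraan {Prep}; 8:baisk {Noun,Adv}; 9:bripslant {Det}; 10:paa {Noun}.
There are 64 candidate sequences in total.
Checking each against the rules leaves 8 sequences.
Count = 8.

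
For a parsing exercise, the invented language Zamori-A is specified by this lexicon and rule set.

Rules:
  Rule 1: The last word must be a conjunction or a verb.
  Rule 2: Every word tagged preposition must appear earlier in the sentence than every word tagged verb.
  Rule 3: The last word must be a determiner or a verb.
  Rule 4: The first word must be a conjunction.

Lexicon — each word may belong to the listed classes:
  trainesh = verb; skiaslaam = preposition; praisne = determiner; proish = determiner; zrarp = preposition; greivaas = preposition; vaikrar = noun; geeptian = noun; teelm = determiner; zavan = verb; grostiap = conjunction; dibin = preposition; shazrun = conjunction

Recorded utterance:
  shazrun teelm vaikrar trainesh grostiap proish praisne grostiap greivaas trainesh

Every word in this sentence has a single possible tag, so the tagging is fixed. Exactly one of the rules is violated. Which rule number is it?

Fixed tagging: conjunction determiner noun verb conjunction determiner determiner conjunction preposition verb.
Applying the rules: R1 pass, R2 fail, R3 pass, R4 pass.
Only rule 2 fails.

2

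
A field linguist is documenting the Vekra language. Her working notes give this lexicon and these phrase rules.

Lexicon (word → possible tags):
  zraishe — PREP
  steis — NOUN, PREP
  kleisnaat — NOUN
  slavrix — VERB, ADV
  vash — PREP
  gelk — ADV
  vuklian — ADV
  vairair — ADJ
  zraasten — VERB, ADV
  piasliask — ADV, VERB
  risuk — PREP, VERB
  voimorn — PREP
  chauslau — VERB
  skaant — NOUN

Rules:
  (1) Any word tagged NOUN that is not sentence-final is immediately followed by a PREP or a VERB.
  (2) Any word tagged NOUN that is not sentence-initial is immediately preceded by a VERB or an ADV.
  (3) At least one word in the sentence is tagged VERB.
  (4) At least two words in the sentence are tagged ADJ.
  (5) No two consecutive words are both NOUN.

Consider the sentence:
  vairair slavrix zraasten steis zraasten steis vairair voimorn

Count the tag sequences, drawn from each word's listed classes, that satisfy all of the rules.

11

Candidates per position — 1:vairair {ADJ}; 2:slavrix {VERB,ADV}; 3:zraasten {VERB,ADV}; 4:steis {NOUN,PREP}; 5:zraasten {VERB,ADV}; 6:steis {NOUN,PREP}; 7:vairair {ADJ}; 8:voimorn {PREP}.
There are 32 candidate sequences in total.
Checking each against the rules leaves 11 sequences.
Count = 11.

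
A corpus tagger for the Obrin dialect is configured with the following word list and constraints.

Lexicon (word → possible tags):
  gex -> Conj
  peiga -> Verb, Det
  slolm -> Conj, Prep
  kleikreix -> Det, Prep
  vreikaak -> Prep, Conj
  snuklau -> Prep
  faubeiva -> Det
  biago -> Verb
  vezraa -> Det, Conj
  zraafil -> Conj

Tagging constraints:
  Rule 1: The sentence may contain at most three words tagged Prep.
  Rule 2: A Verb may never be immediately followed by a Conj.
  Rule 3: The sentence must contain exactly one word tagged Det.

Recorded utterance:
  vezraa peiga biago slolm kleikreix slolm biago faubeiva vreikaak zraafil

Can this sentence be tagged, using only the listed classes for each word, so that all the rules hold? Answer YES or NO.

Candidates per position — 1:vezraa {Det,Conj}; 2:peiga {Verb,Det}; 3:biago {Verb}; 4:slolm {Conj,Prep}; 5:kleikreix {Det,Prep}; 6:slolm {Conj,Prep}; 7:biago {Verb}; 8:faubeiva {Det}; 9:vreikaak {Prep,Conj}; 10:zraafil {Conj}.
One satisfying assignment: Conj Verb Verb Prep Prep Conj Verb Det Prep Conj.
Checking: rule 1 ✓; rule 2 ✓; rule 3 ✓.

YES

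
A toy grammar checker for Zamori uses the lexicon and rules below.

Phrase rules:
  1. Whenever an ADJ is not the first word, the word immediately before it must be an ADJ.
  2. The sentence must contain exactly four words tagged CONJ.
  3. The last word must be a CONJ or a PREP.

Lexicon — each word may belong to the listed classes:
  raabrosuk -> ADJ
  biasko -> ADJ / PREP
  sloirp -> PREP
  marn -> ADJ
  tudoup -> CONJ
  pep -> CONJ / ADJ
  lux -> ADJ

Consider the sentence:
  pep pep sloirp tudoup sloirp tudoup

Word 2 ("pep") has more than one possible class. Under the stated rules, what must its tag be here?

CONJ

Candidates per position — 1:pep {CONJ,ADJ}; 2:pep {CONJ,ADJ}; 3:sloirp {PREP}; 4:tudoup {CONJ}; 5:sloirp {PREP}; 6:tudoup {CONJ}.
If word 1 were ADJ, no tagging could satisfy rule 2; so word 1 is CONJ.
If word 2 were ADJ, no tagging could satisfy rule 1; so word 2 is CONJ.
So the tagging must be: CONJ CONJ PREP CONJ PREP CONJ.
Rule-by-rule: rule 1 ✓; rule 2 ✓; rule 3 ✓.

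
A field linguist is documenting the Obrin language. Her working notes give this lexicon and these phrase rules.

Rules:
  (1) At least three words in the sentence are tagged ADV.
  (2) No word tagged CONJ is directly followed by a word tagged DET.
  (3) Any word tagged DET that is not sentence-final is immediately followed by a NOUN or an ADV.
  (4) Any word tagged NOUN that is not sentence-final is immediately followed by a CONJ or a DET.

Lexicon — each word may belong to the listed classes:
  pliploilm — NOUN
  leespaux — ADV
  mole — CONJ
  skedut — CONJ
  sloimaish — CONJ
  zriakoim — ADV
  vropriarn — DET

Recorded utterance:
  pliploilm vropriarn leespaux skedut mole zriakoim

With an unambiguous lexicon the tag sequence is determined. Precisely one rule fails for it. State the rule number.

1

Fixed tagging: NOUN DET ADV CONJ CONJ ADV.
Checking each rule: R1 fail, R2 pass, R3 pass, R4 pass.
Only rule 1 fails.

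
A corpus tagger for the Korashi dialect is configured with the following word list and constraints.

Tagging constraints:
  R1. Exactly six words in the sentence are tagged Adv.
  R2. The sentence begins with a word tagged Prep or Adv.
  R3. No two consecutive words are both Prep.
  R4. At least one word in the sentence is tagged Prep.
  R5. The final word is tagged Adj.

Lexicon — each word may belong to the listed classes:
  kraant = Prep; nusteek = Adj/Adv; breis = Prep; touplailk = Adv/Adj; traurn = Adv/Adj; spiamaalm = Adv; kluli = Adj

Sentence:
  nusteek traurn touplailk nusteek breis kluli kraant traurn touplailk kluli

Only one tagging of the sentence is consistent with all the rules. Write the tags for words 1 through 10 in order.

Candidates per position — 1:nusteek {Adj,Adv}; 2:traurn {Adv,Adj}; 3:touplailk {Adv,Adj}; 4:nusteek {Adj,Adv}; 5:breis {Prep}; 6:kluli {Adj}; 7:kraant {Prep}; 8:traurn {Adv,Adj}; 9:touplailk {Adv,Adj}; 10:kluli {Adj}.
If word 1 were Adj, no tagging could satisfy rule 1; so word 1 is Adv.
If word 2 were Adj, no tagging could satisfy rule 1; so word 2 is Adv.
If word 3 were Adj, no tagging could satisfy rule 1; so word 3 is Adv.
If word 4 were Adj, no tagging could satisfy rule 1; so word 4 is Adv.
If word 8 were Adj, no tagging could satisfy rule 1; so word 8 is Adv.
If word 9 were Adj, no tagging could satisfy rule 1; so word 9 is Adv.
So the tagging must be: Adv Adv Adv Adv Prep Adj Prep Adv Adv Adj.
Verifying each rule — rule 1 ok; rule 2 ok; rule 3 ok; rule 4 ok; rule 5 ok.

Adv Adv Adv Adv Prep Adj Prep Adv Adv Adj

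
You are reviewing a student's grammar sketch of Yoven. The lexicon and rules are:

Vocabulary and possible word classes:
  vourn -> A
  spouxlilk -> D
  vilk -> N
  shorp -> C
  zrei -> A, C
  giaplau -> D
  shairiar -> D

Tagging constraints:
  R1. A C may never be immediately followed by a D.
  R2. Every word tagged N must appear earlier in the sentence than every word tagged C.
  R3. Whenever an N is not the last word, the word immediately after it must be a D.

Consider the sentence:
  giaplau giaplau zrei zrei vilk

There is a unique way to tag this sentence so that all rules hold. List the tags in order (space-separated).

D D A A N

Candidates per position — 1:giaplau {D}; 2:giaplau {D}; 3:zrei {A,C}; 4:zrei {A,C}; 5:vilk {N}.
Word 3 cannot be C — rule 2 would then fail for every completion. It is A.
Word 4 cannot be C — rule 2 would then fail for every completion. It is A.
The only consistent sequence is: D D A A N.
Check: rule 1 satisfied; rule 2 satisfied; rule 3 satisfied.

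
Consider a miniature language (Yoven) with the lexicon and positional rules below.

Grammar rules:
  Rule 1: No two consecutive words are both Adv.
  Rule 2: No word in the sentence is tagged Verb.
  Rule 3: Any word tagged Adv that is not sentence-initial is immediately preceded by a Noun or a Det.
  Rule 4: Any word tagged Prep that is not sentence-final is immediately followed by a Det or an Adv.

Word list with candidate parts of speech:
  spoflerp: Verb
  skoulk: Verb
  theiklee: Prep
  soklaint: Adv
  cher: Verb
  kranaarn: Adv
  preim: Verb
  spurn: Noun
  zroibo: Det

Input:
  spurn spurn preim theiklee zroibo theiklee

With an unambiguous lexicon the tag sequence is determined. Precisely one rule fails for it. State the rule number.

2

Fixed tagging: Noun Noun Verb Prep Det Prep.
Checking each rule: R1 ok, R2 fails, R3 ok, R4 ok.
Only rule 2 fails.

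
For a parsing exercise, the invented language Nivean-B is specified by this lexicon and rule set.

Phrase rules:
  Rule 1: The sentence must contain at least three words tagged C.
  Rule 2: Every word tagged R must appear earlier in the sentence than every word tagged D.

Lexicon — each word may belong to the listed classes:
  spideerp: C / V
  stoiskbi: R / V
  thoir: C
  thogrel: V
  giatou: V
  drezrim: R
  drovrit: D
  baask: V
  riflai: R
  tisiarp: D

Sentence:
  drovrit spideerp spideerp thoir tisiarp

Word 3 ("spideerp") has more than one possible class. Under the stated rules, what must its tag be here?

C

Candidates per position — 1:drovrit {D}; 2:spideerp {C,V}; 3:spideerp {C,V}; 4:thoir {C}; 5:tisiarp {D}.
Position 2: V is ruled out by rule 1; that leaves C.
Position 3: V is ruled out by rule 1; that leaves C.
The unique satisfying tagging is: D C C C D.
Check: rule 1 ✓; rule 2 ✓.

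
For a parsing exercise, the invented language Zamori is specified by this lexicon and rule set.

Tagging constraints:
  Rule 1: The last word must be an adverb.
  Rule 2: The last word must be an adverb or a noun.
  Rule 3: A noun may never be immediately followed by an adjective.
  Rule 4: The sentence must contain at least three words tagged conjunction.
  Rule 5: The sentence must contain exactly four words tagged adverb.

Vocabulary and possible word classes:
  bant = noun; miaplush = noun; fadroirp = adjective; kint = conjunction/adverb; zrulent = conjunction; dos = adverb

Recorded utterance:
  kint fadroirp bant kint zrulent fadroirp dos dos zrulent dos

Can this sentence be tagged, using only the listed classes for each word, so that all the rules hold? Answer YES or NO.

Candidates per position — 1:kint {conjunction,adverb}; 2:fadroirp {adjective}; 3:bant {noun}; 4:kint {conjunction,adverb}; 5:zrulent {conjunction}; 6:fadroirp {adjective}; 7:dos {adverb}; 8:dos {adverb}; 9:zrulent {conjunction}; 10:dos {adverb}.
One satisfying assignment: adverb adjective noun conjunction conjunction adjective adverb adverb conjunction adverb.
Verifying each rule — rule 1 ok; rule 2 ok; rule 3 ok; rule 4 ok; rule 5 ok.

YES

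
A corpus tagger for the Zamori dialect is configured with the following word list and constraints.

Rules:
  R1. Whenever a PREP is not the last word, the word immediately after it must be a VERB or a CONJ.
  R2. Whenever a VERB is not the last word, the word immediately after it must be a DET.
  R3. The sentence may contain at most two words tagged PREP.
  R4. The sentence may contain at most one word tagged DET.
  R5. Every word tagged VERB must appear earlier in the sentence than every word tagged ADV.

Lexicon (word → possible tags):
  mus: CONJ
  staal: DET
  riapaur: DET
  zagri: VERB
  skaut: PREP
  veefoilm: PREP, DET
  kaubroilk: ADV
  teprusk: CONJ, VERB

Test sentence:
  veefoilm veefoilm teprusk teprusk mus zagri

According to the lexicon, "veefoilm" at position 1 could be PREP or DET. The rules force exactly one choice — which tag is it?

Candidates per position — 1:veefoilm {PREP,DET}; 2:veefoilm {PREP,DET}; 3:teprusk {CONJ,VERB}; 4:teprusk {CONJ,VERB}; 5:mus {CONJ}; 6:zagri {VERB}.
Position 1: tagging it PREP would leave rule 1 unsatisfiable, so it must be DET.
Position 2: tagging it DET would leave rule 4 unsatisfiable, so it must be PREP.
Position 3: tagging it VERB would leave rule 2 unsatisfiable, so it must be CONJ.
Position 4: tagging it VERB would leave rule 2 unsatisfiable, so it must be CONJ.
The unique satisfying tagging is: DET PREP CONJ CONJ CONJ VERB.
Verifying each rule — rule 1 holds; rule 2 holds; rule 3 holds; rule 4 holds; rule 5 holds.

DET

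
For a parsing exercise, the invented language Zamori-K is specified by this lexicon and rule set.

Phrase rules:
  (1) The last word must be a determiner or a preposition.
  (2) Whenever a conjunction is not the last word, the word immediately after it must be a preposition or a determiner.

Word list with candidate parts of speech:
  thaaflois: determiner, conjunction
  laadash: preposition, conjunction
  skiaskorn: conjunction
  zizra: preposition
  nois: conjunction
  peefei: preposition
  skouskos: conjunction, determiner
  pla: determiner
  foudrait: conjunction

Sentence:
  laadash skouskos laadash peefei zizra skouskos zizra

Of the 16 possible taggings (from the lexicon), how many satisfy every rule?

10

Candidates per position — 1:laadash {preposition,conjunction}; 2:skouskos {conjunction,determiner}; 3:laadash {preposition,conjunction}; 4:peefei {preposition}; 5:zizra {preposition}; 6:skouskos {conjunction,determiner}; 7:zizra {preposition}.
There are 16 candidate sequences in total.
Checking each against the rules leaves 10 sequences.
Count = 10.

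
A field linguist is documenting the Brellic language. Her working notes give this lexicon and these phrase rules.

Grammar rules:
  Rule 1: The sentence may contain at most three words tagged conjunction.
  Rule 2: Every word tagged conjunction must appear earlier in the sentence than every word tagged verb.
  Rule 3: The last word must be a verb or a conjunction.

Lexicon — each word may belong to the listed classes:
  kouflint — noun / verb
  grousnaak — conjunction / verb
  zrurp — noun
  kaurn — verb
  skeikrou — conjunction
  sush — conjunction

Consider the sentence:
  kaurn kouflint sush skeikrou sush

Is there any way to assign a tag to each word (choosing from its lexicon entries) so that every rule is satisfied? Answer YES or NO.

NO

Candidates per position — 1:kaurn {verb}; 2:kouflint {noun,verb}; 3:sush {conjunction}; 4:skeikrou {conjunction}; 5:sush {conjunction}.
Rule 2 cannot be satisfied by any choice of tags from the lexicon.
So there is no consistent tagging.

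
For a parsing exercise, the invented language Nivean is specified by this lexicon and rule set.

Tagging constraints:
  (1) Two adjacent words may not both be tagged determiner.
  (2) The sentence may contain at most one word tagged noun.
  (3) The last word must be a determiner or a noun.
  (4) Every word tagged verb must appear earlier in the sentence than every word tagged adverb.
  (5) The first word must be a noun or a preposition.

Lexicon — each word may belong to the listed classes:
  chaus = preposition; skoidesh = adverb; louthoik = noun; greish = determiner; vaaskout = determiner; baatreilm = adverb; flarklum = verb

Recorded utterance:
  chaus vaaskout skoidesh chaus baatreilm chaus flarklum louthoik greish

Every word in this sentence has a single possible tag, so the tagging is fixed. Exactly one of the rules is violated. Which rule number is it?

4

Fixed tagging: preposition determiner adverb preposition adverb preposition verb noun determiner.
Applying the rules: R1 holds, R2 holds, R3 holds, R4 violated, R5 holds.
Only rule 4 fails.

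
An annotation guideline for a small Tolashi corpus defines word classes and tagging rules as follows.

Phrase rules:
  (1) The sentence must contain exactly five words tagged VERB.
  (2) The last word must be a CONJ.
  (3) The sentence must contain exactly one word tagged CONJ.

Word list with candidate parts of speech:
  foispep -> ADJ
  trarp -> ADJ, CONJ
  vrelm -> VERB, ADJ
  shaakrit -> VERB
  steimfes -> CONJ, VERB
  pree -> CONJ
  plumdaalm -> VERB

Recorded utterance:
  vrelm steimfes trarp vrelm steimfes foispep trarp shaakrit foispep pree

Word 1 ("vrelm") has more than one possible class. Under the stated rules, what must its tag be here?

VERB

Candidates per position — 1:vrelm {VERB,ADJ}; 2:steimfes {CONJ,VERB}; 3:trarp {ADJ,CONJ}; 4:vrelm {VERB,ADJ}; 5:steimfes {CONJ,VERB}; 6:foispep {ADJ}; 7:trarp {ADJ,CONJ}; 8:shaakrit {VERB}; 9:foispep {ADJ}; 10:pree {CONJ}.
Word 1 cannot be ADJ — rule 1 would then fail for every completion. It is VERB.
Word 2 cannot be CONJ — rule 1 would then fail for every completion. It is VERB.
Word 3 cannot be CONJ — rule 3 would then fail for every completion. It is ADJ.
Word 4 cannot be ADJ — rule 1 would then fail for every completion. It is VERB.
Word 5 cannot be CONJ — rule 1 would then fail for every completion. It is VERB.
Word 7 cannot be CONJ — rule 3 would then fail for every completion. It is ADJ.
The unique satisfying tagging is: VERB VERB ADJ VERB VERB ADJ ADJ VERB ADJ CONJ.
Verifying each rule — rule 1 satisfied; rule 2 satisfied; rule 3 satisfied.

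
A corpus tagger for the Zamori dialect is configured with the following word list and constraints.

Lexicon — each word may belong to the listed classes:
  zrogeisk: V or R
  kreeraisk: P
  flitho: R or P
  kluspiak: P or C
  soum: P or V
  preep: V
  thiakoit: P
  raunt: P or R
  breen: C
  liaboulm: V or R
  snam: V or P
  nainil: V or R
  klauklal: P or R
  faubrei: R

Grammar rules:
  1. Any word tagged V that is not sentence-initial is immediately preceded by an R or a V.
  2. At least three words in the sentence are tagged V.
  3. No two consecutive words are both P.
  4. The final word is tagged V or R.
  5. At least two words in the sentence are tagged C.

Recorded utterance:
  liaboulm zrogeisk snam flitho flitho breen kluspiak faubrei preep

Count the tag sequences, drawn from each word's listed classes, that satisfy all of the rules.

Candidates per position — 1:liaboulm {V,R}; 2:zrogeisk {V,R}; 3:snam {V,P}; 4:flitho {R,P}; 5:flitho {R,P}; 6:breen {C}; 7:kluspiak {P,C}; 8:faubrei {R}; 9:preep {V}.
There are 64 candidate sequences in total.
Checking each against the rules leaves 11 sequences.
Count = 11.

11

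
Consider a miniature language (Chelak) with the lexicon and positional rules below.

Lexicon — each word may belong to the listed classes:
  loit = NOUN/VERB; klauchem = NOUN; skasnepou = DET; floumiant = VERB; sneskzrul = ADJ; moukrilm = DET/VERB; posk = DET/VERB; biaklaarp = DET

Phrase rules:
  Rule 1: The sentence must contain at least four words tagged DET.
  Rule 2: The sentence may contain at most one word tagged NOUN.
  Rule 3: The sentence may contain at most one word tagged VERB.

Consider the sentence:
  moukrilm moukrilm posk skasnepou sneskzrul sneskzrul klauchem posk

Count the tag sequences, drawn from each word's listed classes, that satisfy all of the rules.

5

Candidates per position — 1:moukrilm {DET,VERB}; 2:moukrilm {DET,VERB}; 3:posk {DET,VERB}; 4:skasnepou {DET}; 5:sneskzrul {ADJ}; 6:sneskzrul {ADJ}; 7:klauchem {NOUN}; 8:posk {DET,VERB}.
There are 16 candidate sequences in total.
The sequences that satisfy every rule: DET DET DET DET ADJ ADJ NOUN DET; DET DET DET DET ADJ ADJ NOUN VERB; DET DET VERB DET ADJ ADJ NOUN DET; DET VERB DET DET ADJ ADJ NOUN DET; VERB DET DET DET ADJ ADJ NOUN DET.
Count = 5.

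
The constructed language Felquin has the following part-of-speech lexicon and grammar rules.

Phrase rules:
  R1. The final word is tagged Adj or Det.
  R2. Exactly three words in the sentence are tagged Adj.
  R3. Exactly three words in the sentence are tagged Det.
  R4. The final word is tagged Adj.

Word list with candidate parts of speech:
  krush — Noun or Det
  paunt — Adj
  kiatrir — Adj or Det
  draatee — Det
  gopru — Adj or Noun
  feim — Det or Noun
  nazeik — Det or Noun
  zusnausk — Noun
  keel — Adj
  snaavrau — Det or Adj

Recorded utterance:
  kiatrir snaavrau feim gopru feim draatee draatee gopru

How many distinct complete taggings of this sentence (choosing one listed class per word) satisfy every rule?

Candidates per position — 1:kiatrir {Adj,Det}; 2:snaavrau {Det,Adj}; 3:feim {Det,Noun}; 4:gopru {Adj,Noun}; 5:feim {Det,Noun}; 6:draatee {Det}; 7:draatee {Det}; 8:gopru {Adj,Noun}.
There are 64 candidate sequences in total.
The sequences that satisfy every rule: Adj Det Noun Adj Noun Det Det Adj; Adj Adj Det Noun Noun Det Det Adj; Adj Adj Noun Noun Det Det Det Adj; Det Adj Noun Adj Noun Det Det Adj.
Count = 4.

4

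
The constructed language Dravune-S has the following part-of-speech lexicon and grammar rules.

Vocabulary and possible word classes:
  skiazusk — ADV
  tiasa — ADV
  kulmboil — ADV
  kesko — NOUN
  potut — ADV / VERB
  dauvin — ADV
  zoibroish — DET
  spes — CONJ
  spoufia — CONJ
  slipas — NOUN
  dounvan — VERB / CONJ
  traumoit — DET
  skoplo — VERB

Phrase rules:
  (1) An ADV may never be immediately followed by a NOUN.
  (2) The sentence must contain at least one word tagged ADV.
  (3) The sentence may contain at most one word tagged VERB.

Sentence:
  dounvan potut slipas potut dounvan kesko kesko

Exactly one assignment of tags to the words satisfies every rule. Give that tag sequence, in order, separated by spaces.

CONJ VERB NOUN ADV CONJ NOUN NOUN

Candidates per position — 1:dounvan {VERB,CONJ}; 2:potut {ADV,VERB}; 3:slipas {NOUN}; 4:potut {ADV,VERB}; 5:dounvan {VERB,CONJ}; 6:kesko {NOUN}; 7:kesko {NOUN}.
Word 2 cannot be ADV — rule 1 would then fail for every completion. It is VERB.
Word 4 cannot be VERB — rule 2 would then fail for every completion. It is ADV.
Word 5 cannot be VERB — rule 3 would then fail for every completion. It is CONJ.
Word 1 cannot be VERB — rule 3 would then fail for every completion. It is CONJ.
The unique satisfying tagging is: CONJ VERB NOUN ADV CONJ NOUN NOUN.
Rule-by-rule: rule 1 satisfied; rule 2 satisfied; rule 3 satisfied.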